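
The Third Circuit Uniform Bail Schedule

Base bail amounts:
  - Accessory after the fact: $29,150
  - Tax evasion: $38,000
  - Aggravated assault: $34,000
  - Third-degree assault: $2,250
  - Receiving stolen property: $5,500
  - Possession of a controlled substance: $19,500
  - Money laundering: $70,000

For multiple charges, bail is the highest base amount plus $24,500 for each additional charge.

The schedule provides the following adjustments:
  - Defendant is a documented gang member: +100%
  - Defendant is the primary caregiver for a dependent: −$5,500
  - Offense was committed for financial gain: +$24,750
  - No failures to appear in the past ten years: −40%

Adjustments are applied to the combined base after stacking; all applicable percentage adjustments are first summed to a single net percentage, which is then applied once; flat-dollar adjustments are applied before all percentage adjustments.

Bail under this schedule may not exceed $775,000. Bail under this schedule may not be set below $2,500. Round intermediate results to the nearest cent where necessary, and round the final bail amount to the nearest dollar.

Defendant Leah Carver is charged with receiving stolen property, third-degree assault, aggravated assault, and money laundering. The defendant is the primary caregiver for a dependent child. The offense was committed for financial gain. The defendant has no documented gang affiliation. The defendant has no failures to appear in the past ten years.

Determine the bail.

Base amounts from the schedule: receiving stolen property $5,500; third-degree assault $2,250; aggravated assault $34,000; money laundering $70,000.
Stacking rule: highest base plus $24,500 per additional charge. Highest is money laundering at $70,000; 3 additional charges → +$73,500. Combined base = $143,500.
Defendant is the primary caregiver for a dependent (−$5,500 flat): $143,500 − $5,500 = $138,000.
Offense was committed for financial gain (+$24,750 flat): $138,000 + $24,750 = $162,750.
No failures to appear in the past ten years (−40%): $162,750 × 0.6 = $97,650.
$97,650 is within the $775,000 maximum.
$97,650 is at or above the $2,500 minimum.

$97,650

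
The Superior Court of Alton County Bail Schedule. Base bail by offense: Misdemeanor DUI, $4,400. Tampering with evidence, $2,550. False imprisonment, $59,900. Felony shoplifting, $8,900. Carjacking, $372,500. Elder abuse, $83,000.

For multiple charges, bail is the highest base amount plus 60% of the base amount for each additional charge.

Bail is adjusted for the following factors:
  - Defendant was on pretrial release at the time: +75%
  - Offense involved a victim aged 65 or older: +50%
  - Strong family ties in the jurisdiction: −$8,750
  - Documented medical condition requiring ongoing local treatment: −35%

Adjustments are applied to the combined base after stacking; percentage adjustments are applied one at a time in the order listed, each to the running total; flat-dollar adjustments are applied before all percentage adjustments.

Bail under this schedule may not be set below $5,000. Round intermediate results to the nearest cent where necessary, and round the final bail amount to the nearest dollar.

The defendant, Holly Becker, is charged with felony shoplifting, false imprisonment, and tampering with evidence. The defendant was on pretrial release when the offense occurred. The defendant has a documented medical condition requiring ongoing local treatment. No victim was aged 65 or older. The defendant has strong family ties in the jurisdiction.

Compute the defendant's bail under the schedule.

$65,998

Base amounts from the schedule: felony shoplifting $8,900; false imprisonment $59,900; tampering with evidence $2,550.
Stacking rule: highest base plus 60% of each additional charge. Highest is false imprisonment at $59,900. Additional: $8,900 × 60% = $5,340; $2,550 × 60% = $1,530. Combined base = $59,900 + $6,870 = $66,770.
Strong family ties in the jurisdiction (−$8,750 flat): $66,770 − $8,750 = $58,020.
Defendant was on pretrial release at the time (+75%): $58,020 × 1.75 = $101,535.
Documented medical condition requiring ongoing local treatment (−35%): $101,535 × 0.65 = $65,997.75.
$65,997.75 is at or above the $5,000 minimum.
Rounded to the nearest dollar: $65,998.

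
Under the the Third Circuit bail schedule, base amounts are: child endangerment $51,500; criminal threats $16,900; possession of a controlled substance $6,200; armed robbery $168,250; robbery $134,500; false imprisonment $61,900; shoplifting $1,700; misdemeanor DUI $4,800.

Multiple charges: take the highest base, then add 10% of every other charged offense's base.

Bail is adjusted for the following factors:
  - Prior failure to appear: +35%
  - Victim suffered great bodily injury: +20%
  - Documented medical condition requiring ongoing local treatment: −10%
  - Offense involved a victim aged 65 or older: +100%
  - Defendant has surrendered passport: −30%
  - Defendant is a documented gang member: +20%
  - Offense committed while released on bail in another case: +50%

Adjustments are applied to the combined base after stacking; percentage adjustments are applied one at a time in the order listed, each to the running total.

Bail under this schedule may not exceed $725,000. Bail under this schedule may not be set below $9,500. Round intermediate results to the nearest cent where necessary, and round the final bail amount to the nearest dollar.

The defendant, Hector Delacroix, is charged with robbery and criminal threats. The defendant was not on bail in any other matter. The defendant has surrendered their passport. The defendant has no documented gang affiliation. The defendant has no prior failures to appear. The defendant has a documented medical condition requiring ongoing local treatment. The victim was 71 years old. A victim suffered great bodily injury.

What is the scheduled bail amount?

Base amounts from the schedule: robbery $134,500; criminal threats $16,900.
Stacking rule: highest base plus 10% of each additional charge. Highest is robbery at $134,500. Additional: $16,900 × 10% = $1,690. Combined base = $134,500 + $1,690 = $136,190.
Victim suffered great bodily injury (+20%): $136,190 × 1.2 = $163,428.
Documented medical condition requiring ongoing local treatment (−10%): $163,428 × 0.9 = $147,085.20.
Offense involved a victim aged 65 or older (+100%): $147,085.20 × 2 = $294,170.40.
Defendant has surrendered passport (−30%): $294,170.40 × 0.7 = $205,919.28.
$205,919.28 is within the $725,000 maximum.
$205,919.28 is at or above the $9,500 minimum.
Rounded to the nearest dollar: $205,919.

$205,919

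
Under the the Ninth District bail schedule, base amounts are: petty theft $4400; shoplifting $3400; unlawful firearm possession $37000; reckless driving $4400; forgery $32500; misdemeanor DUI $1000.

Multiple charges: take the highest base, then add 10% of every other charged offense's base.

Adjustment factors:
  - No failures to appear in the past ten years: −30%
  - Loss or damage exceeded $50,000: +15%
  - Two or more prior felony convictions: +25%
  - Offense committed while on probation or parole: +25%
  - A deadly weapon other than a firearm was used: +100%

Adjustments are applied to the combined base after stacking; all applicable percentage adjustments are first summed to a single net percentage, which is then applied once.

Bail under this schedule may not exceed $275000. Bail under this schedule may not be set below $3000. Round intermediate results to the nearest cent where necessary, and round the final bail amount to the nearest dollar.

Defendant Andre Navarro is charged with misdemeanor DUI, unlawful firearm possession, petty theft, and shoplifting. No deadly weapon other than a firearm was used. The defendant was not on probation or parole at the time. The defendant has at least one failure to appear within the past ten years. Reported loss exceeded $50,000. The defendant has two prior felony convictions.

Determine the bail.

Base amounts from the schedule: misdemeanor DUI $1000; unlawful firearm possession $37000; petty theft $4400; shoplifting $3400.
Stacking rule: highest base plus 10% of each additional charge. Highest is unlawful firearm possession at $37000. Additional: $1000 × 10% = $100; $4400 × 10% = $440; $3400 × 10% = $340. Combined base = $37000 + $880 = $37880.
Net percentage adjustment: +15% +25% = +40%. $37880 × 1.4 = $53032.
$53032 is within the $275000 maximum.
$53032 is at or above the $3000 minimum.

$53032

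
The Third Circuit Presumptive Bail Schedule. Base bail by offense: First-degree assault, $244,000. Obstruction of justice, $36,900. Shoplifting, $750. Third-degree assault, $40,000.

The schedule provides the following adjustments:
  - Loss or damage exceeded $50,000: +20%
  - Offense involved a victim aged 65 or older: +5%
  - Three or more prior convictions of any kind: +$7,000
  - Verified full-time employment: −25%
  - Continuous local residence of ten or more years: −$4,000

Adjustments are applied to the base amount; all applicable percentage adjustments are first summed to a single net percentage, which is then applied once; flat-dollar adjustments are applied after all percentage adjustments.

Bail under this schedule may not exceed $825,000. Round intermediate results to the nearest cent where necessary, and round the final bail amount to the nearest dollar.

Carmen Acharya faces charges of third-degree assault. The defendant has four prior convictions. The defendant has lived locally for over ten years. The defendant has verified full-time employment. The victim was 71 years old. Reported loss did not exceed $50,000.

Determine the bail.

$35,000

Base amounts from the schedule: third-degree assault $40,000.
Single charge. Combined base = $40,000.
Net percentage adjustment: +5% −25% = −20%. $40,000 × 0.8 = $32,000.
Three or more prior convictions of any kind (+$7,000 flat): $32,000 + $7,000 = $39,000.
Continuous local residence of ten or more years (−$4,000 flat): $39,000 − $4,000 = $35,000.
$35,000 is within the $825,000 maximum.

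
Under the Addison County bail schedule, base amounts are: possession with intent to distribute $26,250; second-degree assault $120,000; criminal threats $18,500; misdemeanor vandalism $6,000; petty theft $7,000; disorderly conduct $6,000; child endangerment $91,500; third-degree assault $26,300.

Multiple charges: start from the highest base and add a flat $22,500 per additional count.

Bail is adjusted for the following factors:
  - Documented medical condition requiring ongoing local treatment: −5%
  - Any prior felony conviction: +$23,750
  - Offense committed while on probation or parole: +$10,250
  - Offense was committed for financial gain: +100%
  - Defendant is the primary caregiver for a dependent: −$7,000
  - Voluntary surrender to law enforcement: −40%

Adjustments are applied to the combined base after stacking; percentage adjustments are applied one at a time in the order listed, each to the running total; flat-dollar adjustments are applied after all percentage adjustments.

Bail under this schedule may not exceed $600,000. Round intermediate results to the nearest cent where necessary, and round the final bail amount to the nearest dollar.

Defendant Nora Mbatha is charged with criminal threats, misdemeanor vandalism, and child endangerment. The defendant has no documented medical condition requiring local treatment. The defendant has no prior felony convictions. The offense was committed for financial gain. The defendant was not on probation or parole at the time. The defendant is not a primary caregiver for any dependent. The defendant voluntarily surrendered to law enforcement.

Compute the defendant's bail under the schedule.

Base amounts from the schedule: criminal threats $18,500; misdemeanor vandalism $6,000; child endangerment $91,500.
Stacking rule: highest base plus $22,500 per additional charge. Highest is child endangerment at $91,500; 2 additional charges → +$45,000. Combined base = $136,500.
Offense was committed for financial gain (+100%): $136,500 × 2 = $273,000.
Voluntary surrender to law enforcement (−40%): $273,000 × 0.6 = $163,800.
$163,800 is within the $600,000 maximum.

$163,800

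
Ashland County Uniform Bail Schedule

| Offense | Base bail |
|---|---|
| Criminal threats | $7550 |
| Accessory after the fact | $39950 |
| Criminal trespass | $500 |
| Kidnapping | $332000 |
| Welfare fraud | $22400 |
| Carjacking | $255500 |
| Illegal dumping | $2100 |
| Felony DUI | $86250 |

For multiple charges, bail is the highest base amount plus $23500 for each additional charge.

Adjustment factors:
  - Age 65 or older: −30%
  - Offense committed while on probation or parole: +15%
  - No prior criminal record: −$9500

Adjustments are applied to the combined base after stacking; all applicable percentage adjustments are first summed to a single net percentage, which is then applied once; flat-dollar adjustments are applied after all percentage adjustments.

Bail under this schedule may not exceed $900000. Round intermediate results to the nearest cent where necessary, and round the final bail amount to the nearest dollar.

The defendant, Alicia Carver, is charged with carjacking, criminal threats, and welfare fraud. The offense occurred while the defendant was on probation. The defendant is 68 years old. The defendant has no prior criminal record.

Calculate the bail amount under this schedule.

Base amounts from the schedule: carjacking $255500; criminal threats $7550; welfare fraud $22400.
Stacking rule: highest base plus $23500 per additional charge. Highest is carjacking at $255500; 2 additional charges → +$47000. Combined base = $302500.
Net percentage adjustment: −30% +15% = −15%. $302500 × 0.85 = $257125.
No prior criminal record (−$9500 flat): $257125 − $9500 = $247625.
$247625 is within the $900000 maximum.

$247625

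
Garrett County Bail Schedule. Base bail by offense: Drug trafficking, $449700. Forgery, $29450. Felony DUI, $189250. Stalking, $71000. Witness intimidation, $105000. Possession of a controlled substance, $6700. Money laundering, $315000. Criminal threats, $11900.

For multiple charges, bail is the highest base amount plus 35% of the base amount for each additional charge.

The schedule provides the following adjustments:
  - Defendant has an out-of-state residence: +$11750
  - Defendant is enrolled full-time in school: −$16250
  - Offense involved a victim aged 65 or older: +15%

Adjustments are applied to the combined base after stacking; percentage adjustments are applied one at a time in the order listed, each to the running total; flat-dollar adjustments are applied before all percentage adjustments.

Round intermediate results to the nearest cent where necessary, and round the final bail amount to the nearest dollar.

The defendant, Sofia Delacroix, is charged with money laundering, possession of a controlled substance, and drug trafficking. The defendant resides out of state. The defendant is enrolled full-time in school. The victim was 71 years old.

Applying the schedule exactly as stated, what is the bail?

Base amounts from the schedule: money laundering $315000; possession of a controlled substance $6700; drug trafficking $449700.
Stacking rule: highest base plus 35% of each additional charge. Highest is drug trafficking at $449700. Additional: $315000 × 35% = $110250; $6700 × 35% = $2345. Combined base = $449700 + $112595 = $562295.
Defendant has an out-of-state residence (+$11750 flat): $562295 + $11750 = $574045.
Defendant is enrolled full-time in school (−$16250 flat): $574045 − $16250 = $557795.
Offense involved a victim aged 65 or older (+15%): $557795 × 1.15 = $641464.25.
Rounded to the nearest dollar: $641464.

$641464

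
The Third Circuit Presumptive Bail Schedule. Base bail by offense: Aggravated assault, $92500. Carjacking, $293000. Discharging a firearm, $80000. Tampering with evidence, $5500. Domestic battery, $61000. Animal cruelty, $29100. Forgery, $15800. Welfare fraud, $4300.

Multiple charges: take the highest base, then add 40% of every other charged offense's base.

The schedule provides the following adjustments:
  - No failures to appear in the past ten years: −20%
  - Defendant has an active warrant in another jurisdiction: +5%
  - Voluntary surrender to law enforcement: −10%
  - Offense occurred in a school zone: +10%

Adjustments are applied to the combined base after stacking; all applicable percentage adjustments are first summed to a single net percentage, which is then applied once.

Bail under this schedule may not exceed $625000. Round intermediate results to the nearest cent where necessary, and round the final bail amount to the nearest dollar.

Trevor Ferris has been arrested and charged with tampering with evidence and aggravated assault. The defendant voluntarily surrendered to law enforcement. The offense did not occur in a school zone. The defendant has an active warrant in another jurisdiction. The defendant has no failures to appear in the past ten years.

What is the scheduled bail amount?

Base amounts from the schedule: tampering with evidence $5500; aggravated assault $92500.
Stacking rule: highest base plus 40% of each additional charge. Highest is aggravated assault at $92500. Additional: $5500 × 40% = $2200. Combined base = $92500 + $2200 = $94700.
Net percentage adjustment: −20% +5% −10% = −25%. $94700 × 0.75 = $71025.
$71025 is within the $625000 maximum.

$71025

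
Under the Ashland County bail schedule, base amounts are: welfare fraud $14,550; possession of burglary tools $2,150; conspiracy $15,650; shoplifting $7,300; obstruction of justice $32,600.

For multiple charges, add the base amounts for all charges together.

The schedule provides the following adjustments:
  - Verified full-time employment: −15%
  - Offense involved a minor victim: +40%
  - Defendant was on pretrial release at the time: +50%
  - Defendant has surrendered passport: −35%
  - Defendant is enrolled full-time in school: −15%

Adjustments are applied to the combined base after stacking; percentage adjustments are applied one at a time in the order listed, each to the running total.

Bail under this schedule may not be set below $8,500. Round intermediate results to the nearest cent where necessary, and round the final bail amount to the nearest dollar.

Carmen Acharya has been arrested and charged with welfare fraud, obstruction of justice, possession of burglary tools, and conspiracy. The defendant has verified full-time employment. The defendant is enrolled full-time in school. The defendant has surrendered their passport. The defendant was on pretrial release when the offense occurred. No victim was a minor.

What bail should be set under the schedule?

Base amounts from the schedule: welfare fraud $14,550; obstruction of justice $32,600; possession of burglary tools $2,150; conspiracy $15,650.
Stacking rule: sum of all bases. $14,550 + $32,600 + $2,150 + $15,650 = $64,950.
Verified full-time employment (−15%): $64,950 × 0.85 = $55,207.50.
Defendant was on pretrial release at the time (+50%): $55,207.50 × 1.5 = $82,811.25.
Defendant has surrendered passport (−35%): $82,811.25 × 0.65 = $53,827.31.
Defendant is enrolled full-time in school (−15%): $53,827.31 × 0.85 = $45,753.21.
$45,753.21 is at or above the $8,500 minimum.
Rounded to the nearest dollar: $45,753.

$45,753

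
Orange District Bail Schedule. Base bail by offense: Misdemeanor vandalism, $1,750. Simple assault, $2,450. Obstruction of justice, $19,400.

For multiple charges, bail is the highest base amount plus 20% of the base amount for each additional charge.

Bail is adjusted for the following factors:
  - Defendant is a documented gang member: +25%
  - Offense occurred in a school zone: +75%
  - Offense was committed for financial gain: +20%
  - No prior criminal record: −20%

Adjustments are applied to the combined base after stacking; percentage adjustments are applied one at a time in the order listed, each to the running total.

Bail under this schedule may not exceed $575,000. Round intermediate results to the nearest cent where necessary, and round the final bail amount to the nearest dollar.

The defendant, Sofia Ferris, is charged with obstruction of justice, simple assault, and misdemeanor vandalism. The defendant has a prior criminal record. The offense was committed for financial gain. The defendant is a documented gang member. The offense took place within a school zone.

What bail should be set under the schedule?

$53,130

Base amounts from the schedule: obstruction of justice $19,400; simple assault $2,450; misdemeanor vandalism $1,750.
Stacking rule: highest base plus 20% of each additional charge. Highest is obstruction of justice at $19,400. Additional: $2,450 × 20% = $490; $1,750 × 20% = $350. Combined base = $19,400 + $840 = $20,240.
Defendant is a documented gang member (+25%): $20,240 × 1.25 = $25,300.
Offense occurred in a school zone (+75%): $25,300 × 1.75 = $44,275.
Offense was committed for financial gain (+20%): $44,275 × 1.2 = $53,130.
$53,130 is within the $575,000 maximum.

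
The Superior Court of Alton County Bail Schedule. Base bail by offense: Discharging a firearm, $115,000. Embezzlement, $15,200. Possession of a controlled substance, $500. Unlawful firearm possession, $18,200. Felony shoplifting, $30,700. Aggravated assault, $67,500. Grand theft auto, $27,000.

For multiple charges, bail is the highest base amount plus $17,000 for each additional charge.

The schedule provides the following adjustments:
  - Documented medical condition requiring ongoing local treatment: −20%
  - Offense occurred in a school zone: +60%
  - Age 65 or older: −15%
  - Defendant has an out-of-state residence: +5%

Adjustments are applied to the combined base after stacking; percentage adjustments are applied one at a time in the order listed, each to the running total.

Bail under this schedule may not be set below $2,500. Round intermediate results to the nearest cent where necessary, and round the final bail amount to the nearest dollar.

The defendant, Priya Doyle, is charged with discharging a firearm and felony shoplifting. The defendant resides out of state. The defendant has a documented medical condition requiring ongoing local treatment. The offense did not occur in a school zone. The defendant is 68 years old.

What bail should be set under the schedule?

Base amounts from the schedule: discharging a firearm $115,000; felony shoplifting $30,700.
Stacking rule: highest base plus $17,000 per additional charge. Highest is discharging a firearm at $115,000; 1 additional charge → +$17,000. Combined base = $132,000.
Documented medical condition requiring ongoing local treatment (−20%): $132,000 × 0.8 = $105,600.
Age 65 or older (−15%): $105,600 × 0.85 = $89,760.
Defendant has an out-of-state residence (+5%): $89,760 × 1.05 = $94,248.
$94,248 is at or above the $2,500 minimum.

$94,248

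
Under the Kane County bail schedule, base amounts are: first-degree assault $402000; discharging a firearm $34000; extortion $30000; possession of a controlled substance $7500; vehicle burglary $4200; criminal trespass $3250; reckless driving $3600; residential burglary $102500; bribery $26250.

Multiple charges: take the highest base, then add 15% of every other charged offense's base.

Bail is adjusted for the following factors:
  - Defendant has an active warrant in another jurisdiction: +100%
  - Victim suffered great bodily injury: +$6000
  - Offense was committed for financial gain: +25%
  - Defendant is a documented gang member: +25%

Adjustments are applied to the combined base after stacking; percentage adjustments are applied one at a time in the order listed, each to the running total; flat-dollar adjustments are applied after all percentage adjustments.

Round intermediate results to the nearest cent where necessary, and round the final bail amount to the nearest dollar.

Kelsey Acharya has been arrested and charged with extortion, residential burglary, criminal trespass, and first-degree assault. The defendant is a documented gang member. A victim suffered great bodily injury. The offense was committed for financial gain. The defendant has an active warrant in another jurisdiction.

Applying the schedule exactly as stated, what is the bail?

Base amounts from the schedule: extortion $30000; residential burglary $102500; criminal trespass $3250; first-degree assault $402000.
Stacking rule: highest base plus 15% of each additional charge. Highest is first-degree assault at $402000. Additional: $30000 × 15% = $4500; $102500 × 15% = $15375; $3250 × 15% = $487.50. Combined base = $402000 + $20362.50 = $422362.50.
Defendant has an active warrant in another jurisdiction (+100%): $422362.50 × 2 = $844725.
Offense was committed for financial gain (+25%): $844725 × 1.25 = $1055906.25.
Defendant is a documented gang member (+25%): $1055906.25 × 1.25 = $1319882.81.
Victim suffered great bodily injury (+$6000 flat): $1319882.81 + $6000 = $1325882.81.
Rounded to the nearest dollar: $1325883.

$1325883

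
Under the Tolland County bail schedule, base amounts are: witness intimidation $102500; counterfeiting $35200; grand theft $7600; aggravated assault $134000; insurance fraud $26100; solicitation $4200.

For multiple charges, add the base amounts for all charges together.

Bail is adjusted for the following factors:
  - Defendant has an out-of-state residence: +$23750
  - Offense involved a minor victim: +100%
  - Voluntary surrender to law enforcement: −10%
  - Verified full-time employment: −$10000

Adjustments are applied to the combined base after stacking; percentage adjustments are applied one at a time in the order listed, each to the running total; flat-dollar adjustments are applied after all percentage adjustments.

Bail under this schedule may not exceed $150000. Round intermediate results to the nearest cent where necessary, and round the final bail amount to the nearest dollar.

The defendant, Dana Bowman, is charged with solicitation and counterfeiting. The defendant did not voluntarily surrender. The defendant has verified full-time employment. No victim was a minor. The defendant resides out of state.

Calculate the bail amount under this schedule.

Base amounts from the schedule: solicitation $4200; counterfeiting $35200.
Stacking rule: sum of all bases. $4200 + $35200 = $39400.
Defendant has an out-of-state residence (+$23750 flat): $39400 + $23750 = $63150.
Verified full-time employment (−$10000 flat): $63150 − $10000 = $53150.
$53150 is within the $150000 maximum.

$53150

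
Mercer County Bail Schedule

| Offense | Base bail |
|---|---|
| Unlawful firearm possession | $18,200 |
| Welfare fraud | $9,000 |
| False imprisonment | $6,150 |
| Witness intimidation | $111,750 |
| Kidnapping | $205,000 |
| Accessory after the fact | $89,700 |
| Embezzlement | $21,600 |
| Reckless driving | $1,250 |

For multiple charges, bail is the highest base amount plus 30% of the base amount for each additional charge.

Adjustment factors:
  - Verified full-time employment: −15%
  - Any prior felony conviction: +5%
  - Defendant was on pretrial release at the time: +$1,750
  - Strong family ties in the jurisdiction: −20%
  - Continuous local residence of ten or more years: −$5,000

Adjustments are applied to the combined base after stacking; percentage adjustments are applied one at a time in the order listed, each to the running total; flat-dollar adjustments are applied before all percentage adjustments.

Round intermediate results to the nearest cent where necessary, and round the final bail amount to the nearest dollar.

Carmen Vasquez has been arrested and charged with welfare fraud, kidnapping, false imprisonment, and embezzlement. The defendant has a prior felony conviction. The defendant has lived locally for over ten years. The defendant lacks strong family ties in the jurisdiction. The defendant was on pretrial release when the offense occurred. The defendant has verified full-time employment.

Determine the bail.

Base amounts from the schedule: welfare fraud $9,000; kidnapping $205,000; false imprisonment $6,150; embezzlement $21,600.
Stacking rule: highest base plus 30% of each additional charge. Highest is kidnapping at $205,000. Additional: $9,000 × 30% = $2,700; $6,150 × 30% = $1,845; $21,600 × 30% = $6,480. Combined base = $205,000 + $11,025 = $216,025.
Defendant was on pretrial release at the time (+$1,750 flat): $216,025 + $1,750 = $217,775.
Continuous local residence of ten or more years (−$5,000 flat): $217,775 − $5,000 = $212,775.
Verified full-time employment (−15%): $212,775 × 0.85 = $180,858.75.
Any prior felony conviction (+5%): $180,858.75 × 1.05 = $189,901.69.
Rounded to the nearest dollar: $189,902.

$189,902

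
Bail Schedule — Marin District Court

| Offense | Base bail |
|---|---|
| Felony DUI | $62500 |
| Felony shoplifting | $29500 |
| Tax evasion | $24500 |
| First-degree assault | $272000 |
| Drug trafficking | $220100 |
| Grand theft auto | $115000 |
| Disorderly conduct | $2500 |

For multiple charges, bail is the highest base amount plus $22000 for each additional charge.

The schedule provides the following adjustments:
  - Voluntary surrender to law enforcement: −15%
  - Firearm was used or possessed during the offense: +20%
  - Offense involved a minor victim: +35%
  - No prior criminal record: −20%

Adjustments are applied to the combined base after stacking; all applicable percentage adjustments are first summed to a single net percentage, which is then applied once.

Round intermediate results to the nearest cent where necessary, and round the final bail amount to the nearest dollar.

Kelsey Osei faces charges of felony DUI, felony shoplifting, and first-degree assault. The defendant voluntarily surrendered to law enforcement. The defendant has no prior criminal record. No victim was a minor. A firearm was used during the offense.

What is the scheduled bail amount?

$268600

Base amounts from the schedule: felony DUI $62500; felony shoplifting $29500; first-degree assault $272000.
Stacking rule: highest base plus $22000 per additional charge. Highest is first-degree assault at $272000; 2 additional charges → +$44000. Combined base = $316000.
Net percentage adjustment: −15% +20% −20% = −15%. $316000 × 0.85 = $268600.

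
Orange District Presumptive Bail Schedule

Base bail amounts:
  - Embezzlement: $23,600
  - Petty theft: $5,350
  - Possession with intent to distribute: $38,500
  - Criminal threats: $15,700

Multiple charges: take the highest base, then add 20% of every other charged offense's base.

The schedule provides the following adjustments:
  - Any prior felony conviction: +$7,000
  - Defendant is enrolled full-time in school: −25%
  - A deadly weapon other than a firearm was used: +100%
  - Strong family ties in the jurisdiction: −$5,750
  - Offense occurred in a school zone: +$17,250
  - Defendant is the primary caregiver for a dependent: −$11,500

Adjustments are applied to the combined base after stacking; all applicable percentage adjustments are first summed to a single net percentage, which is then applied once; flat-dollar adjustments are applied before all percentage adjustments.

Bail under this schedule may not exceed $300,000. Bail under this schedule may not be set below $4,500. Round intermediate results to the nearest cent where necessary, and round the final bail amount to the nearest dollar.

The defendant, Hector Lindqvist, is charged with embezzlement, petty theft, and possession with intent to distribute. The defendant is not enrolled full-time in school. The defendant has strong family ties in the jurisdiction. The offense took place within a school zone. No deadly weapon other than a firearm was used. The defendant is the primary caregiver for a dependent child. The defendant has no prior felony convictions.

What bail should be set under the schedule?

Base amounts from the schedule: embezzlement $23,600; petty theft $5,350; possession with intent to distribute $38,500.
Stacking rule: highest base plus 20% of each additional charge. Highest is possession with intent to distribute at $38,500. Additional: $23,600 × 20% = $4,720; $5,350 × 20% = $1,070. Combined base = $38,500 + $5,790 = $44,290.
Strong family ties in the jurisdiction (−$5,750 flat): $44,290 − $5,750 = $38,540.
Offense occurred in a school zone (+$17,250 flat): $38,540 + $17,250 = $55,790.
Defendant is the primary caregiver for a dependent (−$11,500 flat): $55,790 − $11,500 = $44,290.
$44,290 is within the $300,000 maximum.
$44,290 is at or above the $4,500 minimum.

$44,290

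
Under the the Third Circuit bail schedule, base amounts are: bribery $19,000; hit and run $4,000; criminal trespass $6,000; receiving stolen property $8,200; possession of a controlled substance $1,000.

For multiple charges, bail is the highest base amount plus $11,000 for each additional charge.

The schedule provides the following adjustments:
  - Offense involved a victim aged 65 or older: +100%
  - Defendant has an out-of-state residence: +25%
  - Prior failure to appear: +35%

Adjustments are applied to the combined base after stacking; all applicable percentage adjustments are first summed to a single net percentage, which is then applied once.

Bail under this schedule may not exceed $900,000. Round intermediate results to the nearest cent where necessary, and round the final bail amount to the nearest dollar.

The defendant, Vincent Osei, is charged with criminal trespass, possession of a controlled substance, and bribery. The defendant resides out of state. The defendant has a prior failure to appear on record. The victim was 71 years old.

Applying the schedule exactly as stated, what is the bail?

$106,600

Base amounts from the schedule: criminal trespass $6,000; possession of a controlled substance $1,000; bribery $19,000.
Stacking rule: highest base plus $11,000 per additional charge. Highest is bribery at $19,000; 2 additional charges → +$22,000. Combined base = $41,000.
Net percentage adjustment: +100% +25% +35% = +160%. $41,000 × 2.6 = $106,600.
$106,600 is within the $900,000 maximum.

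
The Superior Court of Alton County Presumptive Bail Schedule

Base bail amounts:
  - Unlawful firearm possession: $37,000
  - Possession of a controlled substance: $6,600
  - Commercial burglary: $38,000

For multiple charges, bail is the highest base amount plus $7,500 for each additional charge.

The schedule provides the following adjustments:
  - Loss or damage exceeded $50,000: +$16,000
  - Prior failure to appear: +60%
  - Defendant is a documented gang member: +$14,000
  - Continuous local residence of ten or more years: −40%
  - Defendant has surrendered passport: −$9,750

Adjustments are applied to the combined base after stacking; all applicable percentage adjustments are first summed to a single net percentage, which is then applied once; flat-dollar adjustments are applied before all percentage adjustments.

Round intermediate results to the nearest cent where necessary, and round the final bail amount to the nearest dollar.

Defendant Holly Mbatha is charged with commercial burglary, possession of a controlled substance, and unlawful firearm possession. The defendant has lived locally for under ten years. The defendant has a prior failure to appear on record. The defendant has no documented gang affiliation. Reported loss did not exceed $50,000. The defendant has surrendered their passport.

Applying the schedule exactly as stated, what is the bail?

Base amounts from the schedule: commercial burglary $38,000; possession of a controlled substance $6,600; unlawful firearm possession $37,000.
Stacking rule: highest base plus $7,500 per additional charge. Highest is commercial burglary at $38,000; 2 additional charges → +$15,000. Combined base = $53,000.
Defendant has surrendered passport (−$9,750 flat): $53,000 − $9,750 = $43,250.
Prior failure to appear (+60%): $43,250 × 1.6 = $69,200.

$69,200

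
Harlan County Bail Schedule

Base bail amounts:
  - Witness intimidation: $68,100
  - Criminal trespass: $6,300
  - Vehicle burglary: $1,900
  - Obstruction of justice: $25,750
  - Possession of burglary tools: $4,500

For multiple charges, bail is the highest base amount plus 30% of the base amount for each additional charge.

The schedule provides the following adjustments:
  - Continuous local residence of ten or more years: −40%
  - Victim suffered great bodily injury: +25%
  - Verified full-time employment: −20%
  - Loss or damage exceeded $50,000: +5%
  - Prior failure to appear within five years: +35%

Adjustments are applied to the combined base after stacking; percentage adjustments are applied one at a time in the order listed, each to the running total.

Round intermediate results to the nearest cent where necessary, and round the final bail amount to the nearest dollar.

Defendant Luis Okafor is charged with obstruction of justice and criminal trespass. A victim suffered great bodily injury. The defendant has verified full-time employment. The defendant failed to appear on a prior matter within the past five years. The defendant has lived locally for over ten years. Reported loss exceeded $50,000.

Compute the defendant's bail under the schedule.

Base amounts from the schedule: obstruction of justice $25,750; criminal trespass $6,300.
Stacking rule: highest base plus 30% of each additional charge. Highest is obstruction of justice at $25,750. Additional: $6,300 × 30% = $1,890. Combined base = $25,750 + $1,890 = $27,640.
Continuous local residence of ten or more years (−40%): $27,640 × 0.6 = $16,584.
Victim suffered great bodily injury (+25%): $16,584 × 1.25 = $20,730.
Verified full-time employment (−20%): $20,730 × 0.8 = $16,584.
Loss or damage exceeded $50,000 (+5%): $16,584 × 1.05 = $17,413.20.
Prior failure to appear within five years (+35%): $17,413.20 × 1.35 = $23,507.82.
Rounded to the nearest dollar: $23,508.

$23,508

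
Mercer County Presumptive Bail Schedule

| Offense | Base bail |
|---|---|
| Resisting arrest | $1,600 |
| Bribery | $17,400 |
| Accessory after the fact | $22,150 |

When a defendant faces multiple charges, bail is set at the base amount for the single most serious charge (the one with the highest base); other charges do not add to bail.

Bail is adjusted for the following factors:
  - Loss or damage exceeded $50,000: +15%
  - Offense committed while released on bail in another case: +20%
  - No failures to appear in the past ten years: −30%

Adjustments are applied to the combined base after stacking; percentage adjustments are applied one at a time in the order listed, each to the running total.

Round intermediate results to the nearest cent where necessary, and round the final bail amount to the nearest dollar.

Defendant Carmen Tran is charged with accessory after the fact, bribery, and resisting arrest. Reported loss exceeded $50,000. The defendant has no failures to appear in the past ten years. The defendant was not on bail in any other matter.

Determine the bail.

Base amounts from the schedule: accessory after the fact $22,150; bribery $17,400; resisting arrest $1,600.
Stacking rule: use the highest base only. Highest is accessory after the fact at $22,150. Combined base = $22,150.
Loss or damage exceeded $50,000 (+15%): $22,150 × 1.15 = $25,472.50.
No failures to appear in the past ten years (−30%): $25,472.50 × 0.7 = $17,830.75.
Rounded to the nearest dollar: $17,831.

$17,831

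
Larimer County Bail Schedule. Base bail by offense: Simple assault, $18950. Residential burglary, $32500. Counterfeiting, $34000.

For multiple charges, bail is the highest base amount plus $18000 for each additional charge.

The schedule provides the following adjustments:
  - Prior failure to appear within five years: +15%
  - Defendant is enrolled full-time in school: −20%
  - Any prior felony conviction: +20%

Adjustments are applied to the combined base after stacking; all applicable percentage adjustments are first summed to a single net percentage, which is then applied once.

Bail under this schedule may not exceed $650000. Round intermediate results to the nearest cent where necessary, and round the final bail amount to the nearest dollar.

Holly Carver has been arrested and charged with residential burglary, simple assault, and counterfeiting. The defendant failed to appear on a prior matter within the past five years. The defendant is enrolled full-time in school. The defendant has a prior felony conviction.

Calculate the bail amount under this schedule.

Base amounts from the schedule: residential burglary $32500; simple assault $18950; counterfeiting $34000.
Stacking rule: highest base plus $18000 per additional charge. Highest is counterfeiting at $34000; 2 additional charges → +$36000. Combined base = $70000.
Net percentage adjustment: +15% −20% +20% = +15%. $70000 × 1.15 = $80500.
$80500 is within the $650000 maximum.

$80500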